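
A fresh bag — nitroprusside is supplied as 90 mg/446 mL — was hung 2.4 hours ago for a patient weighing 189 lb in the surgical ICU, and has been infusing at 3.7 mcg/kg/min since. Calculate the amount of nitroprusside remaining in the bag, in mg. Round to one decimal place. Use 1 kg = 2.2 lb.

44.2 mg

Weight = 189 lb ÷ 2.2 lb/kg = 85.90909 kg
Dose = 3.7 mcg/kg/min × 85.90909 kg = 317.8636 mcg/min
317.8636 mcg/min × 60 min/hr = 19071.82 mcg/hr
Concentration = 90 mg ÷ 446 mL = 0.2017937 mg/mL = 201.7937 mcg/mL
Rate = 19071.82 mcg/hr ÷ 201.7937 mcg/mL = 94.51145 mL/hr
Volume infused = 94.51145 mL/hr × 2.4 hr = 226.8275 mL
Volume remaining = 446 − 226.8275 = 219.1725 mL
Drug remaining = 219.1725 mL × 201.7937 mcg/mL = 44227.64 mcg = 44.22764 mg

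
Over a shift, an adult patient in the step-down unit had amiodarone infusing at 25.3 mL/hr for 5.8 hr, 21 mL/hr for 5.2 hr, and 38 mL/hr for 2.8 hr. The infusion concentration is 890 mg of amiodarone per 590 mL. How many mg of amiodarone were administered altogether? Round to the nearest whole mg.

547 mg

Concentration = 890 mg ÷ 590 mL = 1.508475 mg/mL
Stage 1: 25.3 mL/hr × 5.8 hr = 146.74 mL → 146.74 mL × 1.508475 mg/mL = 221.3536 mg
Stage 2: 21 mL/hr × 5.2 hr = 109.2 mL → 109.2 mL × 1.508475 mg/mL = 164.7254 mg
Stage 3: 38 mL/hr × 2.8 hr = 106.4 mL → 106.4 mL × 1.508475 mg/mL = 160.5017 mg
Total = 221.3536 + 164.7254 + 160.5017 = 546.5807 mg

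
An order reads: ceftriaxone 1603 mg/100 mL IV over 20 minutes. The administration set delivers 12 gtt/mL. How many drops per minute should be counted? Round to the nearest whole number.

100 mL ÷ (20 min) = 5 mL/min
5 mL/min × 12 gtt/mL = 60 gtt/min

60 gtt/min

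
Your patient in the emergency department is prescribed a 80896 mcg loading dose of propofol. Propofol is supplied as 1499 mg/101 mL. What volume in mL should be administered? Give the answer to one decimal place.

5.5 mL

Concentration = 1499 mg ÷ 101 mL = 14.84158 mg/mL = 14841.58 mcg/mL
Volume = 80896 mcg ÷ 14841.58 mcg/mL = 5.450631 mL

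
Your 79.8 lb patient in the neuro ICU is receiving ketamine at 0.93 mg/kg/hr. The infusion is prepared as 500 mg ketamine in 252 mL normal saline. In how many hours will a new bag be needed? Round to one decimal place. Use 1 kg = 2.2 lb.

14.8 hours

Weight = 79.8 lb ÷ 2.2 lb/kg = 36.27273 kg
Dose = 0.93 mg/kg/hr × 36.27273 kg = 33.73364 mg/hr
Concentration = 500 mg ÷ 252 mL = 1.984127 mg/mL
Rate = 33.73364 mg/hr ÷ 1.984127 mg/mL = 17.00175 mL/hr
Duration = 252 mL ÷ 17.00175 mL/hr = 14.822 hr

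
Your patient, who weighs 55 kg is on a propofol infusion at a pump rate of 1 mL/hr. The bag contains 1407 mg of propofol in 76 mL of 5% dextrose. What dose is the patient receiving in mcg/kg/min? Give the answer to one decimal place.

Concentration = 1407 mg ÷ 76 mL = 18.51316 mg/mL = 18513.16 mcg/mL
Drug rate = 1 mL/hr × 18513.16 mcg/mL = 18513.16 mcg/hr
18513.16 mcg/hr ÷ 60 min/hr = 308.5526 mcg/min
308.5526 mcg/min ÷ 55 kg = 5.610048 mcg/kg/min

5.6 mcg/kg/min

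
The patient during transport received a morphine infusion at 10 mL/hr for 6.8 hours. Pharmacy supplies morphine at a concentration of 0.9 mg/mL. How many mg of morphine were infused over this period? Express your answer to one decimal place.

61.2 mg

Drug rate = 10 mL/hr × 0.9 mg/mL = 9 mg/hr
Total = 9 mg/hr × 6.8 hr = 61.2 mg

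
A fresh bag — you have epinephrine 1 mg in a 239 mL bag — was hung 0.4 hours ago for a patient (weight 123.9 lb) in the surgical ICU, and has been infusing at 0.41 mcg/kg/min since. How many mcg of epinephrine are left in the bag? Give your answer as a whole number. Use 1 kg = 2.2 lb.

446 mcg

Weight = 123.9 lb ÷ 2.2 lb/kg = 56.31818 kg
Dose = 0.41 mcg/kg/min × 56.31818 kg = 23.09045 mcg/min
23.09045 mcg/min × 60 min/hr = 1385.427 mcg/hr
Concentration = 1 mg ÷ 239 mL = 0.0041841 mg/mL = 4.1841 mcg/mL
Rate = 1385.427 mcg/hr ÷ 4.1841 mcg/mL = 331.1171 mL/hr
Volume infused = 331.1171 mL/hr × 0.4 hr = 132.4468 mL
Volume remaining = 239 − 132.4468 = 106.5532 mL
Drug remaining = 106.5532 mL × 4.1841 mcg/mL = 445.8291 mcg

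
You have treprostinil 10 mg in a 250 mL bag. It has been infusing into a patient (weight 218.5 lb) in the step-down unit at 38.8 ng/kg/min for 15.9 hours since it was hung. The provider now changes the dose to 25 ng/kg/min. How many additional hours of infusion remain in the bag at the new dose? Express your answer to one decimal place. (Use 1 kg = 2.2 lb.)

Initial rate:
Weight = 218.5 lb ÷ 2.2 lb/kg = 99.31818 kg
Dose = 38.8 ng/kg/min × 99.31818 kg = 3853.545 ng/min
3853.545 ng/min × 60 min/hr = 231212.7 ng/hr
Concentration = 10 mg ÷ 250 mL = 0.04 mg/mL = 40000 ng/mL
Rate = 231212.7 ng/hr ÷ 40000 ng/mL = 5.780318 mL/hr
Volume infused so far = 5.780318 mL/hr × 15.9 hr = 91.90706 mL
Volume remaining = 250 − 91.90706 = 158.0929 mL
New rate:
Dose = 25 ng/kg/min × 99.31818 kg = 2482.955 ng/min
2482.955 ng/min × 60 min/hr = 148977.3 ng/hr
Rate = 148977.3 ng/hr ÷ 40000 ng/mL = 3.724432 mL/hr
Time remaining = 158.0929 mL ÷ 3.724432 mL/hr = 42.44753 hr

42.4 hours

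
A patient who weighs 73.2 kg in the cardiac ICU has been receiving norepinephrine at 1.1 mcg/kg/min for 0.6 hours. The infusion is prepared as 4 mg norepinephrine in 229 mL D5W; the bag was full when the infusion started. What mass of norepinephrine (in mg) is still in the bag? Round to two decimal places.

1.10 mg

Dose = 1.1 mcg/kg/min × 73.2 kg = 80.52 mcg/min
80.52 mcg/min × 60 min/hr = 4831.2 mcg/hr
Concentration = 4 mg ÷ 229 mL = 0.01746725 mg/mL = 17.46725 mcg/mL
Rate = 4831.2 mcg/hr ÷ 17.46725 mcg/mL = 276.5862 mL/hr
Volume infused = 276.5862 mL/hr × 0.6 hr = 165.9517 mL
Volume remaining = 229 − 165.9517 = 63.04828 mL
Drug remaining = 63.04828 mL × 17.46725 mcg/mL = 1101.28 mcg = 1.10128 mg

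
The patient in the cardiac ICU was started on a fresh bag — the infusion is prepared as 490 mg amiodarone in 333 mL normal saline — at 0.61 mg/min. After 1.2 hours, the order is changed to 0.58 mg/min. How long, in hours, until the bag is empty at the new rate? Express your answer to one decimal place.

12.8 hours

Initial rate:
0.61 mg/min × 60 min/hr = 36.6 mg/hr
Concentration = 490 mg ÷ 333 mL = 1.471471 mg/mL
Rate = 36.6 mg/hr ÷ 1.471471 mg/mL = 24.87306 mL/hr
Volume infused so far = 24.87306 mL/hr × 1.2 hr = 29.84767 mL
Volume remaining = 333 − 29.84767 = 303.1523 mL
New rate:
0.58 mg/min × 60 min/hr = 34.8 mg/hr
Rate = 34.8 mg/hr ÷ 1.471471 mg/mL = 23.6498 mL/hr
Time remaining = 303.1523 mL ÷ 23.6498 mL/hr = 12.81839 hr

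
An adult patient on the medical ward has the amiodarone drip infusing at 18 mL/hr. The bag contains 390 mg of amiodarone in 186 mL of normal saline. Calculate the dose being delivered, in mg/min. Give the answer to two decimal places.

0.63 mg/min

Concentration = 390 mg ÷ 186 mL = 2.096774 mg/mL
Drug rate = 18 mL/hr × 2.096774 mg/mL = 37.74194 mg/hr
37.74194 mg/hr ÷ 60 min/hr = 0.6290323 mg/min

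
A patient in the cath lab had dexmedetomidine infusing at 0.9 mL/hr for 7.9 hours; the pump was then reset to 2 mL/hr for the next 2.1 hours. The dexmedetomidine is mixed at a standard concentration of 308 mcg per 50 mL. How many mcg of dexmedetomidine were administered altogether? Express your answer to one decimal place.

69.7 mcg

Concentration = 308 mcg ÷ 50 mL = 6.16 mcg/mL
Stage 1: 0.9 mL/hr × 7.9 hr = 7.11 mL → 7.11 mL × 6.16 mcg/mL = 43.7976 mcg
Stage 2: 2 mL/hr × 2.1 hr = 4.2 mL → 4.2 mL × 6.16 mcg/mL = 25.872 mcg
Total = 43.7976 + 25.872 = 69.6696 mcg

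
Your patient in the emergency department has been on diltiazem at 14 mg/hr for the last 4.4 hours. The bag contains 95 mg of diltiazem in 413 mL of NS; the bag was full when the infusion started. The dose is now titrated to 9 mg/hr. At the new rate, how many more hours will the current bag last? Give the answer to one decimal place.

Initial rate:
Concentration = 95 mg ÷ 413 mL = 0.2300242 mg/mL
Rate = 14 mg/hr ÷ 0.2300242 mg/mL = 60.86316 mL/hr
Volume infused so far = 60.86316 mL/hr × 4.4 hr = 267.7979 mL
Volume remaining = 413 − 267.7979 = 145.2021 mL
New rate:
Rate = 9 mg/hr ÷ 0.2300242 mg/mL = 39.12632 mL/hr
Time remaining = 145.2021 mL ÷ 39.12632 mL/hr = 3.711111 hr

3.7 hours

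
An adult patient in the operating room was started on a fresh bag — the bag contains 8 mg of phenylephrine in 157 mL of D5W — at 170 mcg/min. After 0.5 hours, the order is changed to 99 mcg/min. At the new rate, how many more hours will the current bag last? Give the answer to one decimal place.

0.5 hours

Initial rate:
170 mcg/min × 60 min/hr = 10200 mcg/hr
Concentration = 8 mg ÷ 157 mL = 0.05095541 mg/mL = 50.95541 mcg/mL
Rate = 10200 mcg/hr ÷ 50.95541 mcg/mL = 200.175 mL/hr
Volume infused so far = 200.175 mL/hr × 0.5 hr = 100.0875 mL
Volume remaining = 157 − 100.0875 = 56.9125 mL
New rate:
99 mcg/min × 60 min/hr = 5940 mcg/hr
Rate = 5940 mcg/hr ÷ 50.95541 mcg/mL = 116.5725 mL/hr
Time remaining = 56.9125 mL ÷ 116.5725 mL/hr = 0.4882155 hr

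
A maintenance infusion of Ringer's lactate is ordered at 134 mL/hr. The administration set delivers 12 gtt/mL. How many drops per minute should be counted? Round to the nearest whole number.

27 gtt/min

134 mL/hr ÷ 60 min/hr = 2.233333 mL/min
2.233333 mL/min × 12 gtt/mL = 26.8 gtt/min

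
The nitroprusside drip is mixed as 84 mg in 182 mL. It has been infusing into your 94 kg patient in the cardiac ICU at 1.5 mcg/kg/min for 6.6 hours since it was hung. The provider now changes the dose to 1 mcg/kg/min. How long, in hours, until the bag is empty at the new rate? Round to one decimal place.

5.0 hours

Initial rate:
Dose = 1.5 mcg/kg/min × 94 kg = 141 mcg/min
141 mcg/min × 60 min/hr = 8460 mcg/hr
Concentration = 84 mg ÷ 182 mL = 0.4615385 mg/mL = 461.5385 mcg/mL
Rate = 8460 mcg/hr ÷ 461.5385 mcg/mL = 18.33 mL/hr
Volume infused so far = 18.33 mL/hr × 6.6 hr = 120.978 mL
Volume remaining = 182 − 120.978 = 61.022 mL
New rate:
Dose = 1 mcg/kg/min × 94 kg = 94 mcg/min
94 mcg/min × 60 min/hr = 5640 mcg/hr
Rate = 5640 mcg/hr ÷ 461.5385 mcg/mL = 12.22 mL/hr
Time remaining = 61.022 mL ÷ 12.22 mL/hr = 4.993617 hr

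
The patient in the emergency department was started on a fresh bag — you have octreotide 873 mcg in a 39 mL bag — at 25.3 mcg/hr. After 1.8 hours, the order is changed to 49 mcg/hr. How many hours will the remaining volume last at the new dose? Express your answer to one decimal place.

16.9 hours

Initial rate:
Concentration = 873 mcg ÷ 39 mL = 22.38462 mcg/mL
Rate = 25.3 mcg/hr ÷ 22.38462 mcg/mL = 1.130241 mL/hr
Volume infused so far = 1.130241 mL/hr × 1.8 hr = 2.034433 mL
Volume remaining = 39 − 2.034433 = 36.96557 mL
New rate:
Rate = 49 mcg/hr ÷ 22.38462 mcg/mL = 2.189003 mL/hr
Time remaining = 36.96557 mL ÷ 2.189003 mL/hr = 16.88694 hr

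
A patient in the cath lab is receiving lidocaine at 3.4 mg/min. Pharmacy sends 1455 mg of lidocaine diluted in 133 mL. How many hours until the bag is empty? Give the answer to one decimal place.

3.4 mg/min × 60 min/hr = 204 mg/hr
Concentration = 1455 mg ÷ 133 mL = 10.93985 mg/mL
Rate = 204 mg/hr ÷ 10.93985 mg/mL = 18.64742 mL/hr
Duration = 133 mL ÷ 18.64742 mL/hr = 7.132353 hr

7.1 hours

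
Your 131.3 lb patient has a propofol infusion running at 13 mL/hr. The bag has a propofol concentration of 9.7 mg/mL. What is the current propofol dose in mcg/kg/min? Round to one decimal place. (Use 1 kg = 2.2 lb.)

Weight = 131.3 lb ÷ 2.2 lb/kg = 59.68182 kg
Concentration = 9.7 mg/mL = 9700 mcg/mL
Drug rate = 13 mL/hr × 9700 mcg/mL = 126100 mcg/hr
126100 mcg/hr ÷ 60 min/hr = 2101.667 mcg/min
2101.667 mcg/min ÷ 59.68182 kg = 35.21452 mcg/kg/min

35.2 mcg/kg/min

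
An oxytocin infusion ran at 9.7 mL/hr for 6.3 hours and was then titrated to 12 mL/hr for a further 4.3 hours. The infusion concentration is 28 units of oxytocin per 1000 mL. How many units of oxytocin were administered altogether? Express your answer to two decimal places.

Concentration = 28 units ÷ 1000 mL = 0.028 units/mL
Stage 1: 9.7 mL/hr × 6.3 hr = 61.11 mL → 61.11 mL × 0.028 units/mL = 1.71108 units
Stage 2: 12 mL/hr × 4.3 hr = 51.6 mL → 51.6 mL × 0.028 units/mL = 1.4448 units
Total = 1.71108 + 1.4448 = 3.15588 units

3.16 units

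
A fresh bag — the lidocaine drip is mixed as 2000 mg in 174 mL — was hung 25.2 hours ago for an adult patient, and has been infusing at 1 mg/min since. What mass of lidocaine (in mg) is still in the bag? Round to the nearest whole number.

1 mg/min × 60 min/hr = 60 mg/hr
Concentration = 2000 mg ÷ 174 mL = 11.49425 mg/mL
Rate = 60 mg/hr ÷ 11.49425 mg/mL = 5.22 mL/hr
Volume infused = 5.22 mL/hr × 25.2 hr = 131.544 mL
Volume remaining = 174 − 131.544 = 42.456 mL
Drug remaining = 42.456 mL × 11.49425 mg/mL = 488 mg

488 mg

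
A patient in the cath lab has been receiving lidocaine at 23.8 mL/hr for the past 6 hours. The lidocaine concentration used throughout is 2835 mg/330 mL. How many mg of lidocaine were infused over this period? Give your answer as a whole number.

1227 mg

Concentration = 2835 mg ÷ 330 mL = 8.590909 mg/mL
Drug rate = 23.8 mL/hr × 8.590909 mg/mL = 204.4636 mg/hr
Total = 204.4636 mg/hr × 6 hr = 1226.782 mg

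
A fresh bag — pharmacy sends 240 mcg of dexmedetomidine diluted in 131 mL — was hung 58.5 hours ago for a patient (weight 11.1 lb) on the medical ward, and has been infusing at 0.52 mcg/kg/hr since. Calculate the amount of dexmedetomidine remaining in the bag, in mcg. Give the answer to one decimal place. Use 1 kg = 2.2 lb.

Weight = 11.1 lb ÷ 2.2 lb/kg = 5.045455 kg
Dose = 0.52 mcg/kg/hr × 5.045455 kg = 2.623636 mcg/hr
Concentration = 240 mcg ÷ 131 mL = 1.832061 mcg/mL
Rate = 2.623636 mcg/hr ÷ 1.832061 mcg/mL = 1.432068 mL/hr
Volume infused = 1.432068 mL/hr × 58.5 hr = 83.77599 mL
Volume remaining = 131 − 83.77599 = 47.22401 mL
Drug remaining = 47.22401 mL × 1.832061 mcg/mL = 86.51727 mcg

86.5 mcg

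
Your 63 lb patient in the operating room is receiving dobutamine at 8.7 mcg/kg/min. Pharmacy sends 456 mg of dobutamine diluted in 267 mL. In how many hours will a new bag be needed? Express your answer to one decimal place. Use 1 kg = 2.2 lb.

Weight = 63 lb ÷ 2.2 lb/kg = 28.63636 kg
Dose = 8.7 mcg/kg/min × 28.63636 kg = 249.1364 mcg/min
249.1364 mcg/min × 60 min/hr = 14948.18 mcg/hr
Concentration = 456 mg ÷ 267 mL = 1.707865 mg/mL = 1707.865 mcg/mL
Rate = 14948.18 mcg/hr ÷ 1707.865 mcg/mL = 8.752554 mL/hr
Duration = 267 mL ÷ 8.752554 mL/hr = 30.50538 hr

30.5 hours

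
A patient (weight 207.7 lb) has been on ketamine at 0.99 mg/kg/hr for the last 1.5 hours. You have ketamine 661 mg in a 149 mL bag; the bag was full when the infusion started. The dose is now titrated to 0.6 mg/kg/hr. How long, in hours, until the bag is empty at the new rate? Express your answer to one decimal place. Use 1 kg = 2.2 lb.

Initial rate:
Weight = 207.7 lb ÷ 2.2 lb/kg = 94.40909 kg
Dose = 0.99 mg/kg/hr × 94.40909 kg = 93.465 mg/hr
Concentration = 661 mg ÷ 149 mL = 4.436242 mg/mL
Rate = 93.465 mg/hr ÷ 4.436242 mg/mL = 21.06851 mL/hr
Volume infused so far = 21.06851 mL/hr × 1.5 hr = 31.60276 mL
Volume remaining = 149 − 31.60276 = 117.3972 mL
New rate:
Dose = 0.6 mg/kg/hr × 94.40909 kg = 56.64545 mg/hr
Rate = 56.64545 mg/hr ÷ 4.436242 mg/mL = 12.76879 mL/hr
Time remaining = 117.3972 mL ÷ 12.76879 mL/hr = 9.194074 hr

9.2 hours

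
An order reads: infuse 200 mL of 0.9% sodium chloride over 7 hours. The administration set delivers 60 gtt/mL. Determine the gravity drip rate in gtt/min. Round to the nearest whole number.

200 mL ÷ (7 hr × 60 = 420 min) = 0.4761905 mL/min
0.4761905 mL/min × 60 gtt/mL = 28.57143 gtt/min

29 gtt/min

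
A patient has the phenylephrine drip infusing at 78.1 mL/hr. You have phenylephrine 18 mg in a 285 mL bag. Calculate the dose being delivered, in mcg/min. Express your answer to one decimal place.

82.2 mcg/min

Concentration = 18 mg ÷ 285 mL = 0.06315789 mg/mL = 63.15789 mcg/mL
Drug rate = 78.1 mL/hr × 63.15789 mcg/mL = 4932.632 mcg/hr
4932.632 mcg/hr ÷ 60 min/hr = 82.21053 mcg/min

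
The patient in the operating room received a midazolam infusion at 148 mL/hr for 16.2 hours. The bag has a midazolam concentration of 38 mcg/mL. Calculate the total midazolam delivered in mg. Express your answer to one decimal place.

91.1 mg

Concentration = 38 mcg/mL = 0.038 mg/mL
Drug rate = 148 mL/hr × 0.038 mg/mL = 5.624 mg/hr
Total = 5.624 mg/hr × 16.2 hr = 91.1088 mg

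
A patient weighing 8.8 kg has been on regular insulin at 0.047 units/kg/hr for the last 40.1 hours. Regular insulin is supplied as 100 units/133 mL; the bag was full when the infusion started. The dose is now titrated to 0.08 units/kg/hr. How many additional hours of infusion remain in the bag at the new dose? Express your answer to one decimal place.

118.5 hours

Initial rate:
Dose = 0.047 units/kg/hr × 8.8 kg = 0.4136 units/hr
Concentration = 100 units ÷ 133 mL = 0.7518797 units/mL
Rate = 0.4136 units/hr ÷ 0.7518797 units/mL = 0.550088 mL/hr
Volume infused so far = 0.550088 mL/hr × 40.1 hr = 22.05853 mL
Volume remaining = 133 − 22.05853 = 110.9415 mL
New rate:
Dose = 0.08 units/kg/hr × 8.8 kg = 0.704 units/hr
Rate = 0.704 units/hr ÷ 0.7518797 units/mL = 0.93632 mL/hr
Time remaining = 110.9415 mL ÷ 0.93632 mL/hr = 118.4867 hr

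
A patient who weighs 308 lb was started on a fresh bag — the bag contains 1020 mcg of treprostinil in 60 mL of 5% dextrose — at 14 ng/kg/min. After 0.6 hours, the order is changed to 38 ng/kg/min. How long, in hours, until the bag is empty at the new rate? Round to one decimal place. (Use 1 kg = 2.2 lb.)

Initial rate:
Weight = 308 lb ÷ 2.2 lb/kg = 140 kg
Dose = 14 ng/kg/min × 140 kg = 1960 ng/min
1960 ng/min × 60 min/hr = 117600 ng/hr
Concentration = 1020 mcg ÷ 60 mL = 17 mcg/mL = 17000 ng/mL
Rate = 117600 ng/hr ÷ 17000 ng/mL = 6.917647 mL/hr
Volume infused so far = 6.917647 mL/hr × 0.6 hr = 4.150588 mL
Volume remaining = 60 − 4.150588 = 55.84941 mL
New rate:
Dose = 38 ng/kg/min × 140 kg = 5320 ng/min
5320 ng/min × 60 min/hr = 319200 ng/hr
Rate = 319200 ng/hr ÷ 17000 ng/mL = 18.77647 mL/hr
Time remaining = 55.84941 mL ÷ 18.77647 mL/hr = 2.974436 hr

3.0 hours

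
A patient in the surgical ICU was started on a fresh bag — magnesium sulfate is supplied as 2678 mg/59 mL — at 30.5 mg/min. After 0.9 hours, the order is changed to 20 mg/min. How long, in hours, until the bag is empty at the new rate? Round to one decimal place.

0.9 hours

Initial rate:
30.5 mg/min × 60 min/hr = 1830 mg/hr
Concentration = 2678 mg ÷ 59 mL = 45.38983 mg/mL
Rate = 1830 mg/hr ÷ 45.38983 mg/mL = 40.3174 mL/hr
Volume infused so far = 40.3174 mL/hr × 0.9 hr = 36.28566 mL
Volume remaining = 59 − 36.28566 = 22.71434 mL
New rate:
20 mg/min × 60 min/hr = 1200 mg/hr
Rate = 1200 mg/hr ÷ 45.38983 mg/mL = 26.43764 mL/hr
Time remaining = 22.71434 mL ÷ 26.43764 mL/hr = 0.8591667 hr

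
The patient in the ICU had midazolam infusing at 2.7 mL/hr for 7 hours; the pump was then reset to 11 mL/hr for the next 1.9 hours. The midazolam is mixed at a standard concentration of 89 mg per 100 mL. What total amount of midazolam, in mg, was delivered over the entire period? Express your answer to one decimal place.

Concentration = 89 mg ÷ 100 mL = 0.89 mg/mL
Stage 1: 2.7 mL/hr × 7 hr = 18.9 mL → 18.9 mL × 0.89 mg/mL = 16.821 mg
Stage 2: 11 mL/hr × 1.9 hr = 20.9 mL → 20.9 mL × 0.89 mg/mL = 18.601 mg
Total = 16.821 + 18.601 = 35.422 mg

35.4 mg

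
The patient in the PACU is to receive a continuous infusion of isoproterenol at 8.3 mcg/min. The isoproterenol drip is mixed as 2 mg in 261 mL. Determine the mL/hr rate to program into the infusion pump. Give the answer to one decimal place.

8.3 mcg/min × 60 min/hr = 498 mcg/hr
Concentration = 2 mg ÷ 261 mL = 0.007662835 mg/mL = 7.662835 mcg/mL
Rate = 498 mcg/hr ÷ 7.662835 mcg/mL = 64.989 mL/hr

65.0 mL/hr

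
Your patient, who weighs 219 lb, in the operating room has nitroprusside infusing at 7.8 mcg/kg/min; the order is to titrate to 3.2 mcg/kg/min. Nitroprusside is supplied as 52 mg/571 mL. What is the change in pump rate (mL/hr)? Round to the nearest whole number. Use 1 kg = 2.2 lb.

At the current dose:
Weight = 219 lb ÷ 2.2 lb/kg = 99.54545 kg
Dose = 7.8 mcg/kg/min × 99.54545 kg = 776.4545 mcg/min
776.4545 mcg/min × 60 min/hr = 46587.27 mcg/hr
Concentration = 52 mg ÷ 571 mL = 0.0910683 mg/mL = 91.0683 mcg/mL
Rate = 46587.27 mcg/hr ÷ 91.0683 mcg/mL = 511.5641 mL/hr
At the new dose:
Dose = 3.2 mcg/kg/min × 99.54545 kg = 318.5455 mcg/min
318.5455 mcg/min × 60 min/hr = 19112.73 mcg/hr
Rate = 19112.73 mcg/hr ÷ 91.0683 mcg/mL = 209.8724 mL/hr
Change = 209.8724 − 511.5641 = -301.6916 mL/hr → 301.6916 mL/hr decrease

302 mL/hr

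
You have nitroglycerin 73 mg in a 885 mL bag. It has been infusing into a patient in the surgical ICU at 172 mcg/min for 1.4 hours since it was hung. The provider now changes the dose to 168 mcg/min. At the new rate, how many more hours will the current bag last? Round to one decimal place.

5.8 hours

Initial rate:
172 mcg/min × 60 min/hr = 10320 mcg/hr
Concentration = 73 mg ÷ 885 mL = 0.08248588 mg/mL = 82.48588 mcg/mL
Rate = 10320 mcg/hr ÷ 82.48588 mcg/mL = 125.1123 mL/hr
Volume infused so far = 125.1123 mL/hr × 1.4 hr = 175.1573 mL
Volume remaining = 885 − 175.1573 = 709.8427 mL
New rate:
168 mcg/min × 60 min/hr = 10080 mcg/hr
Rate = 10080 mcg/hr ÷ 82.48588 mcg/mL = 122.2027 mL/hr
Time remaining = 709.8427 mL ÷ 122.2027 mL/hr = 5.80873 hr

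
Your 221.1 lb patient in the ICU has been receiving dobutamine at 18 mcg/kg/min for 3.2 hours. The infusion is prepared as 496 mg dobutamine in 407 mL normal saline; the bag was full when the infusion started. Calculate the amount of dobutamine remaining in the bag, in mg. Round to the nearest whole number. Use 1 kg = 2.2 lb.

Weight = 221.1 lb ÷ 2.2 lb/kg = 100.5 kg
Dose = 18 mcg/kg/min × 100.5 kg = 1809 mcg/min
1809 mcg/min × 60 min/hr = 108540 mcg/hr
Concentration = 496 mg ÷ 407 mL = 1.218673 mg/mL = 1218.673 mcg/mL
Rate = 108540 mcg/hr ÷ 1218.673 mcg/mL = 89.06407 mL/hr
Volume infused = 89.06407 mL/hr × 3.2 hr = 285.005 mL
Volume remaining = 407 − 285.005 = 121.995 mL
Drug remaining = 121.995 mL × 1218.673 mcg/mL = 148672 mcg = 148.672 mg

149 mg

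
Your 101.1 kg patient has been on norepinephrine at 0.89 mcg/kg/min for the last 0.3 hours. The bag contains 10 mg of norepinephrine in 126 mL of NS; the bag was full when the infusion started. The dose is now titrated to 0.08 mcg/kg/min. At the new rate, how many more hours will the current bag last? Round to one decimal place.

17.3 hours

Initial rate:
Dose = 0.89 mcg/kg/min × 101.1 kg = 89.979 mcg/min
89.979 mcg/min × 60 min/hr = 5398.74 mcg/hr
Concentration = 10 mg ÷ 126 mL = 0.07936508 mg/mL = 79.36508 mcg/mL
Rate = 5398.74 mcg/hr ÷ 79.36508 mcg/mL = 68.02412 mL/hr
Volume infused so far = 68.02412 mL/hr × 0.3 hr = 20.40724 mL
Volume remaining = 126 − 20.40724 = 105.5928 mL
New rate:
Dose = 0.08 mcg/kg/min × 101.1 kg = 8.088 mcg/min
8.088 mcg/min × 60 min/hr = 485.28 mcg/hr
Rate = 485.28 mcg/hr ÷ 79.36508 mcg/mL = 6.114528 mL/hr
Time remaining = 105.5928 mL ÷ 6.114528 mL/hr = 17.26916 hr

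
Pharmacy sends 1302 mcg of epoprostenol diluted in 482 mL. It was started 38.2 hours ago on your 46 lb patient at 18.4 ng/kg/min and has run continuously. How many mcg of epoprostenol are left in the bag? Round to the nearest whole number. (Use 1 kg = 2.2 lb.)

Weight = 46 lb ÷ 2.2 lb/kg = 20.90909 kg
Dose = 18.4 ng/kg/min × 20.90909 kg = 384.7273 ng/min
384.7273 ng/min × 60 min/hr = 23083.64 ng/hr
Concentration = 1302 mcg ÷ 482 mL = 2.701245 mcg/mL = 2701.245 ng/mL
Rate = 23083.64 ng/hr ÷ 2701.245 ng/mL = 8.545555 mL/hr
Volume infused = 8.545555 mL/hr × 38.2 hr = 326.4402 mL
Volume remaining = 482 − 326.4402 = 155.5598 mL
Drug remaining = 155.5598 mL × 2701.245 ng/mL = 420205.1 ng = 420.2051 mcg

420 mcg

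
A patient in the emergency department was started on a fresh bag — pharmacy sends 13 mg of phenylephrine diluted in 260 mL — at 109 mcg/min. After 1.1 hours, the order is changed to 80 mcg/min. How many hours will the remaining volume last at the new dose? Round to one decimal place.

1.2 hours

Initial rate:
109 mcg/min × 60 min/hr = 6540 mcg/hr
Concentration = 13 mg ÷ 260 mL = 0.05 mg/mL = 50 mcg/mL
Rate = 6540 mcg/hr ÷ 50 mcg/mL = 130.8 mL/hr
Volume infused so far = 130.8 mL/hr × 1.1 hr = 143.88 mL
Volume remaining = 260 − 143.88 = 116.12 mL
New rate:
80 mcg/min × 60 min/hr = 4800 mcg/hr
Rate = 4800 mcg/hr ÷ 50 mcg/mL = 96 mL/hr
Time remaining = 116.12 mL ÷ 96 mL/hr = 1.209583 hr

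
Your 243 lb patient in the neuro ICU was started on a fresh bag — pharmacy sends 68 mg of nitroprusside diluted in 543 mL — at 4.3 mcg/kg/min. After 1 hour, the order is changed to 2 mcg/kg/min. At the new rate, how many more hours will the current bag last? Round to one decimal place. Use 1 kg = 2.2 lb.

3.0 hours

Initial rate:
Weight = 243 lb ÷ 2.2 lb/kg = 110.4545 kg
Dose = 4.3 mcg/kg/min × 110.4545 kg = 474.9545 mcg/min
474.9545 mcg/min × 60 min/hr = 28497.27 mcg/hr
Concentration = 68 mg ÷ 543 mL = 0.1252302 mg/mL = 125.2302 mcg/mL
Rate = 28497.27 mcg/hr ÷ 125.2302 mcg/mL = 227.5591 mL/hr
Volume infused so far = 227.5591 mL/hr × 1 hr = 227.5591 mL
Volume remaining = 543 − 227.5591 = 315.4409 mL
New rate:
Dose = 2 mcg/kg/min × 110.4545 kg = 220.9091 mcg/min
220.9091 mcg/min × 60 min/hr = 13254.55 mcg/hr
Rate = 13254.55 mcg/hr ÷ 125.2302 mcg/mL = 105.8414 mL/hr
Time remaining = 315.4409 mL ÷ 105.8414 mL/hr = 2.980316 hr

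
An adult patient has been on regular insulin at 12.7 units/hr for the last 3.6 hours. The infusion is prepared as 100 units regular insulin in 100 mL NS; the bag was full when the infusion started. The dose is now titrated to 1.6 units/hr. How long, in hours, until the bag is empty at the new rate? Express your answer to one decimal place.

Initial rate:
Concentration = 100 units ÷ 100 mL = 1 units/mL
Rate = 12.7 units/hr ÷ 1 units/mL = 12.7 mL/hr
Volume infused so far = 12.7 mL/hr × 3.6 hr = 45.72 mL
Volume remaining = 100 − 45.72 = 54.28 mL
New rate:
Rate = 1.6 units/hr ÷ 1 units/mL = 1.6 mL/hr
Time remaining = 54.28 mL ÷ 1.6 mL/hr = 33.925 hr

33.9 hours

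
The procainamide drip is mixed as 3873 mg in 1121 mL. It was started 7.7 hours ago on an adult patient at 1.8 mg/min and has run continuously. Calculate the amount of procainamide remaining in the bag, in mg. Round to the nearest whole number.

3041 mg

1.8 mg/min × 60 min/hr = 108 mg/hr
Concentration = 3873 mg ÷ 1121 mL = 3.454951 mg/mL
Rate = 108 mg/hr ÷ 3.454951 mg/mL = 31.25949 mL/hr
Volume infused = 31.25949 mL/hr × 7.7 hr = 240.6981 mL
Volume remaining = 1121 − 240.6981 = 880.3019 mL
Drug remaining = 880.3019 mL × 3.454951 mg/mL = 3041.4 mg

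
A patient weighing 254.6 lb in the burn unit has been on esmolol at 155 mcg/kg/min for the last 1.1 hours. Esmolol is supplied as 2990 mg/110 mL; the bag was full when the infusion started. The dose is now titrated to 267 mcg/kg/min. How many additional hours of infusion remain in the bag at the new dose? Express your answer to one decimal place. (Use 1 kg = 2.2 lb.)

1.0 hours

Initial rate:
Weight = 254.6 lb ÷ 2.2 lb/kg = 115.7273 kg
Dose = 155 mcg/kg/min × 115.7273 kg = 17937.73 mcg/min
17937.73 mcg/min × 60 min/hr = 1076264 mcg/hr
Concentration = 2990 mg ÷ 110 mL = 27.18182 mg/mL = 27181.82 mcg/mL
Rate = 1076264 mcg/hr ÷ 27181.82 mcg/mL = 39.59498 mL/hr
Volume infused so far = 39.59498 mL/hr × 1.1 hr = 43.55448 mL
Volume remaining = 110 − 43.55448 = 66.44552 mL
New rate:
Dose = 267 mcg/kg/min × 115.7273 kg = 30899.18 mcg/min
30899.18 mcg/min × 60 min/hr = 1853951 mcg/hr
Rate = 1853951 mcg/hr ÷ 27181.82 mcg/mL = 68.20555 mL/hr
Time remaining = 66.44552 mL ÷ 68.20555 mL/hr = 0.9741952 hr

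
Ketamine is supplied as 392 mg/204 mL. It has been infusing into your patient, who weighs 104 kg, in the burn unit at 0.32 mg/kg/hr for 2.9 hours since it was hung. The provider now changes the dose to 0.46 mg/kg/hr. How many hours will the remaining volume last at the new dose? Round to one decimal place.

6.2 hours

Initial rate:
Dose = 0.32 mg/kg/hr × 104 kg = 33.28 mg/hr
Concentration = 392 mg ÷ 204 mL = 1.921569 mg/mL
Rate = 33.28 mg/hr ÷ 1.921569 mg/mL = 17.31918 mL/hr
Volume infused so far = 17.31918 mL/hr × 2.9 hr = 50.22563 mL
Volume remaining = 204 − 50.22563 = 153.7744 mL
New rate:
Dose = 0.46 mg/kg/hr × 104 kg = 47.84 mg/hr
Rate = 47.84 mg/hr ÷ 1.921569 mg/mL = 24.89633 mL/hr
Time remaining = 153.7744 mL ÷ 24.89633 mL/hr = 6.176589 hr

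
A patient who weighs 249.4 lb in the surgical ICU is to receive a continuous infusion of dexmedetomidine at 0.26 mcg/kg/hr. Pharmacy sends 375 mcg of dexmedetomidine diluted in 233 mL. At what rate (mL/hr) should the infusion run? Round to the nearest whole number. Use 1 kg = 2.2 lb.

Weight = 249.4 lb ÷ 2.2 lb/kg = 113.3636 kg
Dose = 0.26 mcg/kg/hr × 113.3636 kg = 29.47455 mcg/hr
Concentration = 375 mcg ÷ 233 mL = 1.609442 mcg/mL
Rate = 29.47455 mcg/hr ÷ 1.609442 mcg/mL = 18.31352 mL/hr

18 mL/hr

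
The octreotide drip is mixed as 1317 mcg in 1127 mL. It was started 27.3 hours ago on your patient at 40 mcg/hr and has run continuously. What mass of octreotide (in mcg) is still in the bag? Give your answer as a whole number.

Concentration = 1317 mcg ÷ 1127 mL = 1.168589 mcg/mL
Rate = 40 mcg/hr ÷ 1.168589 mcg/mL = 34.22931 mL/hr
Volume infused = 34.22931 mL/hr × 27.3 hr = 934.4601 mL
Volume remaining = 1127 − 934.4601 = 192.5399 mL
Drug remaining = 192.5399 mL × 1.168589 mcg/mL = 225 mcg

225 mcg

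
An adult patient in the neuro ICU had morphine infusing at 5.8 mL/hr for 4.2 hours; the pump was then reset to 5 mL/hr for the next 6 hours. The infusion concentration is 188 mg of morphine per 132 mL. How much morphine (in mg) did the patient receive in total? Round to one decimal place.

77.4 mg

Concentration = 188 mg ÷ 132 mL = 1.424242 mg/mL
Stage 1: 5.8 mL/hr × 4.2 hr = 24.36 mL → 24.36 mL × 1.424242 mg/mL = 34.69455 mg
Stage 2: 5 mL/hr × 6 hr = 30 mL → 30 mL × 1.424242 mg/mL = 42.72727 mg
Total = 34.69455 + 42.72727 = 77.42182 mg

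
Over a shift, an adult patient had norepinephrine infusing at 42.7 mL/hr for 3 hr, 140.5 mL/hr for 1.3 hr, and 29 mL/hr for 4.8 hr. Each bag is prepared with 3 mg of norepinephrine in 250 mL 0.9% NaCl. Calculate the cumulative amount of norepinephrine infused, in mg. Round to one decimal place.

Concentration = 3 mg ÷ 250 mL = 0.012 mg/mL
Stage 1: 42.7 mL/hr × 3 hr = 128.1 mL → 128.1 mL × 0.012 mg/mL = 1.5372 mg
Stage 2: 140.5 mL/hr × 1.3 hr = 182.65 mL → 182.65 mL × 0.012 mg/mL = 2.1918 mg
Stage 3: 29 mL/hr × 4.8 hr = 139.2 mL → 139.2 mL × 0.012 mg/mL = 1.6704 mg
Total = 1.5372 + 2.1918 + 1.6704 = 5.3994 mg

5.4 mg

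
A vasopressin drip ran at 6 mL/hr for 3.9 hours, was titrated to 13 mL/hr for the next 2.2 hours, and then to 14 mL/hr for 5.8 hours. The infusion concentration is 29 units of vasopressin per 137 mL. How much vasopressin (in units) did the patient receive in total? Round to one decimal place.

28.2 units

Concentration = 29 units ÷ 137 mL = 0.2116788 units/mL
Stage 1: 6 mL/hr × 3.9 hr = 23.4 mL → 23.4 mL × 0.2116788 units/mL = 4.953285 units
Stage 2: 13 mL/hr × 2.2 hr = 28.6 mL → 28.6 mL × 0.2116788 units/mL = 6.054015 units
Stage 3: 14 mL/hr × 5.8 hr = 81.2 mL → 81.2 mL × 0.2116788 units/mL = 17.18832 units
Total = 4.953285 + 6.054015 + 17.18832 = 28.19562 units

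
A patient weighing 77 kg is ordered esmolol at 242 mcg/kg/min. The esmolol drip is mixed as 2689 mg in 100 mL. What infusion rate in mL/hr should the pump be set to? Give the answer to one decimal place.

41.6 mL/hr

Dose = 242 mcg/kg/min × 77 kg = 18634 mcg/min
18634 mcg/min × 60 min/hr = 1118040 mcg/hr
Concentration = 2689 mg ÷ 100 mL = 26.89 mg/mL = 26890 mcg/mL
Rate = 1118040 mcg/hr ÷ 26890 mcg/mL = 41.57828 mL/hr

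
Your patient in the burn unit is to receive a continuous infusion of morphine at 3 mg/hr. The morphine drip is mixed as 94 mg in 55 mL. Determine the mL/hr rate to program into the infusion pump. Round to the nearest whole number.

2 mL/hr

Concentration = 94 mg ÷ 55 mL = 1.709091 mg/mL
Rate = 3 mg/hr ÷ 1.709091 mg/mL = 1.755319 mL/hr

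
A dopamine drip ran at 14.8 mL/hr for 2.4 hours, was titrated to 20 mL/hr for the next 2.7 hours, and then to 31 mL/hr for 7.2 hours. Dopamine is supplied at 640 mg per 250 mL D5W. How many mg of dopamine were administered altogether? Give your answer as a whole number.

801 mg

Concentration = 640 mg ÷ 250 mL = 2.56 mg/mL
Stage 1: 14.8 mL/hr × 2.4 hr = 35.52 mL → 35.52 mL × 2.56 mg/mL = 90.9312 mg
Stage 2: 20 mL/hr × 2.7 hr = 54 mL → 54 mL × 2.56 mg/mL = 138.24 mg
Stage 3: 31 mL/hr × 7.2 hr = 223.2 mL → 223.2 mL × 2.56 mg/mL = 571.392 mg
Total = 90.9312 + 138.24 + 571.392 = 800.5632 mg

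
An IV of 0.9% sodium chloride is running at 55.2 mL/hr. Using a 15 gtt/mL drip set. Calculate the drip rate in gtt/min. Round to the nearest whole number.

14 gtt/min

55.2 mL/hr ÷ 60 min/hr = 0.92 mL/min
0.92 mL/min × 15 gtt/mL = 13.8 gtt/min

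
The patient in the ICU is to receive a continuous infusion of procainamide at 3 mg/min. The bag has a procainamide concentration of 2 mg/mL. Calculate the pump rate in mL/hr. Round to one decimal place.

3 mg/min × 60 min/hr = 180 mg/hr
Rate = 180 mg/hr ÷ 2 mg/mL = 90 mL/hr

90.0 mL/hr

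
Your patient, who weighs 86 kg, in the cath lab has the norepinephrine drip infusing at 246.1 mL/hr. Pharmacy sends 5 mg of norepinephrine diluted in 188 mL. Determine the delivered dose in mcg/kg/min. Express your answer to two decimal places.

Concentration = 5 mg ÷ 188 mL = 0.02659574 mg/mL = 26.59574 mcg/mL
Drug rate = 246.1 mL/hr × 26.59574 mcg/mL = 6545.213 mcg/hr
6545.213 mcg/hr ÷ 60 min/hr = 109.0869 mcg/min
109.0869 mcg/min ÷ 86 kg = 1.268452 mcg/kg/min

1.27 mcg/kg/min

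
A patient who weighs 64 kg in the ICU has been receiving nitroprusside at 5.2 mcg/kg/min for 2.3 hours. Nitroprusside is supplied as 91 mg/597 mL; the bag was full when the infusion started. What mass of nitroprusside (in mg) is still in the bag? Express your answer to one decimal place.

45.1 mg

Dose = 5.2 mcg/kg/min × 64 kg = 332.8 mcg/min
332.8 mcg/min × 60 min/hr = 19968 mcg/hr
Concentration = 91 mg ÷ 597 mL = 0.1524288 mg/mL = 152.4288 mcg/mL
Rate = 19968 mcg/hr ÷ 152.4288 mcg/mL = 130.9989 mL/hr
Volume infused = 130.9989 mL/hr × 2.3 hr = 301.2974 mL
Volume remaining = 597 − 301.2974 = 295.7026 mL
Drug remaining = 295.7026 mL × 152.4288 mcg/mL = 45073.6 mcg = 45.0736 mg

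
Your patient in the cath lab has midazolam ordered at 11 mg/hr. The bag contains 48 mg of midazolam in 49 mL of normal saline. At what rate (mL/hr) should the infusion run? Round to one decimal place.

11.2 mL/hr

Concentration = 48 mg ÷ 49 mL = 0.9795918 mg/mL
Rate = 11 mg/hr ÷ 0.9795918 mg/mL = 11.22917 mL/hr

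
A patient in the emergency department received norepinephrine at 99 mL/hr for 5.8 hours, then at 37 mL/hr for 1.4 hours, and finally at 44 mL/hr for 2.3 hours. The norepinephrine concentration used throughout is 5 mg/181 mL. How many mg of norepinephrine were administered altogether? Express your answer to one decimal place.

20.1 mg

Concentration = 5 mg ÷ 181 mL = 0.02762431 mg/mL
Stage 1: 99 mL/hr × 5.8 hr = 574.2 mL → 574.2 mL × 0.02762431 mg/mL = 15.86188 mg
Stage 2: 37 mL/hr × 1.4 hr = 51.8 mL → 51.8 mL × 0.02762431 mg/mL = 1.430939 mg
Stage 3: 44 mL/hr × 2.3 hr = 101.2 mL → 101.2 mL × 0.02762431 mg/mL = 2.79558 mg
Total = 15.86188 + 1.430939 + 2.79558 = 20.0884 mg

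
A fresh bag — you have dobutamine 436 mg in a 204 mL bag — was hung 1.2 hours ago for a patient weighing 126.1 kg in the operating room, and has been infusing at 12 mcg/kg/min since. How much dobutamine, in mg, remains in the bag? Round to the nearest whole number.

327 mg

Dose = 12 mcg/kg/min × 126.1 kg = 1513.2 mcg/min
1513.2 mcg/min × 60 min/hr = 90792 mcg/hr
Concentration = 436 mg ÷ 204 mL = 2.137255 mg/mL = 2137.255 mcg/mL
Rate = 90792 mcg/hr ÷ 2137.255 mcg/mL = 42.48066 mL/hr
Volume infused = 42.48066 mL/hr × 1.2 hr = 50.97679 mL
Volume remaining = 204 − 50.97679 = 153.0232 mL
Drug remaining = 153.0232 mL × 2137.255 mcg/mL = 327049.6 mcg = 327.0496 mg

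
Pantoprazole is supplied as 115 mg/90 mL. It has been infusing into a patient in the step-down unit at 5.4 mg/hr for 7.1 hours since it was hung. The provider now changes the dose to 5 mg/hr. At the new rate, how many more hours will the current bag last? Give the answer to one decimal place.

Initial rate:
Concentration = 115 mg ÷ 90 mL = 1.277778 mg/mL
Rate = 5.4 mg/hr ÷ 1.277778 mg/mL = 4.226087 mL/hr
Volume infused so far = 4.226087 mL/hr × 7.1 hr = 30.00522 mL
Volume remaining = 90 − 30.00522 = 59.99478 mL
New rate:
Rate = 5 mg/hr ÷ 1.277778 mg/mL = 3.913043 mL/hr
Time remaining = 59.99478 mL ÷ 3.913043 mL/hr = 15.332 hr

15.3 hours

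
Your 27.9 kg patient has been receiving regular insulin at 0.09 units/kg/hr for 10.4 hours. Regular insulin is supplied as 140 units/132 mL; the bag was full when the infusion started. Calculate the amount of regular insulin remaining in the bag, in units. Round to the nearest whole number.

114 units

Dose = 0.09 units/kg/hr × 27.9 kg = 2.511 units/hr
Concentration = 140 units ÷ 132 mL = 1.060606 units/mL
Rate = 2.511 units/hr ÷ 1.060606 units/mL = 2.367514 mL/hr
Volume infused = 2.367514 mL/hr × 10.4 hr = 24.62215 mL
Volume remaining = 132 − 24.62215 = 107.3779 mL
Drug remaining = 107.3779 mL × 1.060606 units/mL = 113.8856 units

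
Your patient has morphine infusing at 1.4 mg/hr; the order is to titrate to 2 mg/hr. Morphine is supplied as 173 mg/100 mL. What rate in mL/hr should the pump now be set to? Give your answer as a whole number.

Concentration = 173 mg ÷ 100 mL = 1.73 mg/mL
Rate = 2 mg/hr ÷ 1.73 mg/mL = 1.156069 mL/hr

1 mL/hr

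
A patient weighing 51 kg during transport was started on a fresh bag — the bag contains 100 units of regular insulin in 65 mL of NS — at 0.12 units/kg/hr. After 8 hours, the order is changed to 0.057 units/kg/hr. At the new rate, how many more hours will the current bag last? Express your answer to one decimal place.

17.6 hours

Initial rate:
Dose = 0.12 units/kg/hr × 51 kg = 6.12 units/hr
Concentration = 100 units ÷ 65 mL = 1.538462 units/mL
Rate = 6.12 units/hr ÷ 1.538462 units/mL = 3.978 mL/hr
Volume infused so far = 3.978 mL/hr × 8 hr = 31.824 mL
Volume remaining = 65 − 31.824 = 33.176 mL
New rate:
Dose = 0.057 units/kg/hr × 51 kg = 2.907 units/hr
Rate = 2.907 units/hr ÷ 1.538462 units/mL = 1.88955 mL/hr
Time remaining = 33.176 mL ÷ 1.88955 mL/hr = 17.55762 hr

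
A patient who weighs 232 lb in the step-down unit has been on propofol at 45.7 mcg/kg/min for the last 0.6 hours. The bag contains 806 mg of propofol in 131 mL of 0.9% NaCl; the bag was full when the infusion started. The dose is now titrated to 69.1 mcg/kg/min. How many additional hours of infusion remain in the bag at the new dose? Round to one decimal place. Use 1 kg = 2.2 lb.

Initial rate:
Weight = 232 lb ÷ 2.2 lb/kg = 105.4545 kg
Dose = 45.7 mcg/kg/min × 105.4545 kg = 4819.273 mcg/min
4819.273 mcg/min × 60 min/hr = 289156.4 mcg/hr
Concentration = 806 mg ÷ 131 mL = 6.152672 mg/mL = 6152.672 mcg/mL
Rate = 289156.4 mcg/hr ÷ 6152.672 mcg/mL = 46.99688 mL/hr
Volume infused so far = 46.99688 mL/hr × 0.6 hr = 28.19813 mL
Volume remaining = 131 − 28.19813 = 102.8019 mL
New rate:
Dose = 69.1 mcg/kg/min × 105.4545 kg = 7286.909 mcg/min
7286.909 mcg/min × 60 min/hr = 437214.5 mcg/hr
Rate = 437214.5 mcg/hr ÷ 6152.672 mcg/mL = 71.06092 mL/hr
Time remaining = 102.8019 mL ÷ 71.06092 mL/hr = 1.446672 hr

1.4 hours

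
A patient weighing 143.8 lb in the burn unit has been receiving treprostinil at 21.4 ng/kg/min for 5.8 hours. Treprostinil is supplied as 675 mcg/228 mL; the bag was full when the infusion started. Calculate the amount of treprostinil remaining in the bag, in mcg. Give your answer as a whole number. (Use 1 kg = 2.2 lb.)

Weight = 143.8 lb ÷ 2.2 lb/kg = 65.36364 kg
Dose = 21.4 ng/kg/min × 65.36364 kg = 1398.782 ng/min
1398.782 ng/min × 60 min/hr = 83926.91 ng/hr
Concentration = 675 mcg ÷ 228 mL = 2.960526 mcg/mL = 2960.526 ng/mL
Rate = 83926.91 ng/hr ÷ 2960.526 ng/mL = 28.34864 mL/hr
Volume infused = 28.34864 mL/hr × 5.8 hr = 164.4221 mL
Volume remaining = 228 − 164.4221 = 63.57786 mL
Drug remaining = 63.57786 mL × 2960.526 ng/mL = 188223.9 ng = 188.2239 mcg

188 mcg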